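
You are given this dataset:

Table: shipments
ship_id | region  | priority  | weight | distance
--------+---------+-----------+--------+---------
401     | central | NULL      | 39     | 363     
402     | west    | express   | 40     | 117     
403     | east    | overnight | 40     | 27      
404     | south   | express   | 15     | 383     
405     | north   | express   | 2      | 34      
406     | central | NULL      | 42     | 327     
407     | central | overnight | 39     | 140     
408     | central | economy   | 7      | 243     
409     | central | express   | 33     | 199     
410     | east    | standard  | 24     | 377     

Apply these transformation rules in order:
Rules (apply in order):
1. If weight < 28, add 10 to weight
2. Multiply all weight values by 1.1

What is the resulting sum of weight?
353.1

Step 1: Apply Rule 1 - Add 10 to records with weight < 28
  - 4 records affected: 48 + (4 × 10) = 88
  - Unaffected records: 233
  - Sum after Rule 1: 321
Step 2: Apply Rule 2 - Multiply all by 1.1
  - 321 × 1.1 = 353.1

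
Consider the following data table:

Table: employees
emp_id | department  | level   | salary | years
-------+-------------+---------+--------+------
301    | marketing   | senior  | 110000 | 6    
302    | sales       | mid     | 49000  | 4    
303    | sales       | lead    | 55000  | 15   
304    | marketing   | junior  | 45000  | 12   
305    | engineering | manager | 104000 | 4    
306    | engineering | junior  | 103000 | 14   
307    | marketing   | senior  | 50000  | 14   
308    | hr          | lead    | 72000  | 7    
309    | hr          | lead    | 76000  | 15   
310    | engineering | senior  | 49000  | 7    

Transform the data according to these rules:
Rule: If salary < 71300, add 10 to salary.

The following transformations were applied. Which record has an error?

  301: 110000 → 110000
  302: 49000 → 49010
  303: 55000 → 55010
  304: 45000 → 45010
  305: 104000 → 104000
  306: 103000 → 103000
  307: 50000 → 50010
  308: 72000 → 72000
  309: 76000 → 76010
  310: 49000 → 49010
Record 309 has an error. The correct transformed value should be 76000, not 76010.

Step 1: Check each record against the rule
Step 2: Record 309 has salary = 76000
Step 3: Since 76000 >= 71300, the bonus should not have been applied
Step 4: Correct value = 76000, but claimed value = 76010
Conclusion: Record 309 has the error.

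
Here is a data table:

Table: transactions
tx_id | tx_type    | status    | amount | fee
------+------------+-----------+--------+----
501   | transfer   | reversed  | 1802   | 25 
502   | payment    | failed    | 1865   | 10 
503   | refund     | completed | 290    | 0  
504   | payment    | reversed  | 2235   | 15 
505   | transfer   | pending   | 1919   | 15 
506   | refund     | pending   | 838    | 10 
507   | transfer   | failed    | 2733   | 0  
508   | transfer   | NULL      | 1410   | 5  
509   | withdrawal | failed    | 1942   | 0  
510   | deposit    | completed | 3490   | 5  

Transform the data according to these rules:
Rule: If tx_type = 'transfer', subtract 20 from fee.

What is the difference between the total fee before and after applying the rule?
80

Step 1: Original sum of fee = 85
Step 2: 4 records have tx_type = 'transfer'
Step 3: Each affected record changes by -20
Step 4: Total change = 4 × -20 = -80
Step 5: New sum = 85 + -80 = 5
Step 6: Difference = |5 - 85| = 80
        (Sum decreased by 80)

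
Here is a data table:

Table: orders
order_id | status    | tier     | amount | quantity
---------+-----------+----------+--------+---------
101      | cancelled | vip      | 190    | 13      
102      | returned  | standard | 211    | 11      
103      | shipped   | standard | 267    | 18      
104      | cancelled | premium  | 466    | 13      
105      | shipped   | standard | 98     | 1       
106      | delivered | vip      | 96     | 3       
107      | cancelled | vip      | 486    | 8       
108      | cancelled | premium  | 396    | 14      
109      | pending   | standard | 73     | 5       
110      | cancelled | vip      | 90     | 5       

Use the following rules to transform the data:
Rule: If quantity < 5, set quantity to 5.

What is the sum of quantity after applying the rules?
97

Step 1: 2 records have quantity < 5
Step 2: These records originally summed to 4
Step 3: After setting to minimum: 2 × 5 = 10
Step 4: Unaffected records sum: 87
Step 5: Final sum = 10 + 87 = 97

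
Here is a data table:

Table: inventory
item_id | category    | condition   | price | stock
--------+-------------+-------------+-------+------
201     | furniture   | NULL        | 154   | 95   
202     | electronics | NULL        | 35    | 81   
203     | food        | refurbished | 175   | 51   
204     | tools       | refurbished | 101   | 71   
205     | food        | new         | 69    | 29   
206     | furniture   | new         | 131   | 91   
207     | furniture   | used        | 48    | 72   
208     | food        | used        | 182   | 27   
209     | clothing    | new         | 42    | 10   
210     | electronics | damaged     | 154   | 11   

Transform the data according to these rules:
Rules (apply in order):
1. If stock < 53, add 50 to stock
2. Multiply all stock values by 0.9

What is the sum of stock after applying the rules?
709.2

Step 1: Apply Rule 1 - Add 50 to records with stock < 53
  - 5 records affected: 128 + (5 × 50) = 378
  - Unaffected records: 410
  - Sum after Rule 1: 788
Step 2: Apply Rule 2 - Multiply all by 0.9
  - 788 × 0.9 = 709.2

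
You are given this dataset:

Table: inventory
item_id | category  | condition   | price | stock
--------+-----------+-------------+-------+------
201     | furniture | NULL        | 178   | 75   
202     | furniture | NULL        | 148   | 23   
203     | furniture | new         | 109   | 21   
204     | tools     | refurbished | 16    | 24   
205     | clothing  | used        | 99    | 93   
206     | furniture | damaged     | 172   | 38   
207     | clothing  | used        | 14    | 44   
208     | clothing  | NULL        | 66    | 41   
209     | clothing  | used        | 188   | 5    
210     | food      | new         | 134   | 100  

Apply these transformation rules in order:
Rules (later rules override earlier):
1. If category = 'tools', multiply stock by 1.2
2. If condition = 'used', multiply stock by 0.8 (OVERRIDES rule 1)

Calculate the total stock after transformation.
440.4

Step 1: Rule 2 takes priority for records with condition = 'used'
  - 3 records: 142 × 0.8 = 113.6
Step 2: Rule 1 applies to remaining records with category = 'tools'
  - 1 records: 24 × 1.2 = 28.8
Step 3: Other records unchanged: 298
Step 4: Final sum = 113.6 + 28.8 + 298 = 440.4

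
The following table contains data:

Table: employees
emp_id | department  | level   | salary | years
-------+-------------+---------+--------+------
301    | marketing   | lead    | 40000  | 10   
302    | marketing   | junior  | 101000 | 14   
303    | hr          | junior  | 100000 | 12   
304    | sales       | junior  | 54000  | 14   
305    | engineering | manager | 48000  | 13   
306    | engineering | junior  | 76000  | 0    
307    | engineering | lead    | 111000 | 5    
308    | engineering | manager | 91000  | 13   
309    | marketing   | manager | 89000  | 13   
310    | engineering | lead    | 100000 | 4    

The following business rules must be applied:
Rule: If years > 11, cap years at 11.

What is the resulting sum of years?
85

Step 1: 6 records have years > 11
Step 2: These records originally summed to 79
Step 3: After capping: 6 × 11 = 66
Step 4: Unaffected records sum: 19
Step 5: Final sum = 66 + 19 = 85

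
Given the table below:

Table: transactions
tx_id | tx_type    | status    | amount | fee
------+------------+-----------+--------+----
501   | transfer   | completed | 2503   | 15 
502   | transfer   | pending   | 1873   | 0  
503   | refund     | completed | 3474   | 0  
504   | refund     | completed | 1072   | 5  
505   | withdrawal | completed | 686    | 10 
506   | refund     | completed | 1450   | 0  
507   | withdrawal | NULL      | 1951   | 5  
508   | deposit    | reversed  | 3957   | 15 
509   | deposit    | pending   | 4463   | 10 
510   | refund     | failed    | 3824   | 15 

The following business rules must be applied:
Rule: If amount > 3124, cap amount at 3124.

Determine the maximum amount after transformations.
3124

Step 1: Original maximum amount = 4463
Step 2: Apply cap at 3124
Step 3: 4 records had amount > 3124 and were capped
Step 4: Maximum after transformation = 3124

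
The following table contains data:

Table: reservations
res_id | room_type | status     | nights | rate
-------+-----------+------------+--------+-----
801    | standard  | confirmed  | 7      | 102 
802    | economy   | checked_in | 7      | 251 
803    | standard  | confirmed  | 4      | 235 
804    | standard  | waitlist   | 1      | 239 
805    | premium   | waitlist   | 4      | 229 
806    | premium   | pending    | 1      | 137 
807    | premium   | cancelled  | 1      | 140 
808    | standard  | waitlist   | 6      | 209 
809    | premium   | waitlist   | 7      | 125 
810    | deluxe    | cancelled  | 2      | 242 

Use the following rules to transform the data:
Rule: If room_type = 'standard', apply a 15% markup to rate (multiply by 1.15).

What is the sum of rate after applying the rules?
2026.75

Step 1: Records with room_type = 'standard' have total rate = 785
Step 2: Apply multiplier: 785 × 1.15 = 902.75
Step 3: Other records total: 1124
Step 4: Final sum = 902.75 + 1124 = 2026.75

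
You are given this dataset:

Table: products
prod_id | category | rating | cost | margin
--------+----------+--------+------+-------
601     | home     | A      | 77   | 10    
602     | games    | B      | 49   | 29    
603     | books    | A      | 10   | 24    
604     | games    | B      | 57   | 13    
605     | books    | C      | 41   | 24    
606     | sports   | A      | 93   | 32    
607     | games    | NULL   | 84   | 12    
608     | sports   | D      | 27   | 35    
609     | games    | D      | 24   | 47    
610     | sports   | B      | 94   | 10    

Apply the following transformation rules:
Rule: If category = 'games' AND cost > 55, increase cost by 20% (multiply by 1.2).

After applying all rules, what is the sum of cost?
584.2

Step 1: Find records where category = 'games' AND cost > 55
Step 2: 2 records match, summing to 141
Step 3: After multiplier: 141 × 1.2 = 169.2
Step 4: Unaffected records sum: 415
Step 5: Final sum = 169.2 + 415 = 584.2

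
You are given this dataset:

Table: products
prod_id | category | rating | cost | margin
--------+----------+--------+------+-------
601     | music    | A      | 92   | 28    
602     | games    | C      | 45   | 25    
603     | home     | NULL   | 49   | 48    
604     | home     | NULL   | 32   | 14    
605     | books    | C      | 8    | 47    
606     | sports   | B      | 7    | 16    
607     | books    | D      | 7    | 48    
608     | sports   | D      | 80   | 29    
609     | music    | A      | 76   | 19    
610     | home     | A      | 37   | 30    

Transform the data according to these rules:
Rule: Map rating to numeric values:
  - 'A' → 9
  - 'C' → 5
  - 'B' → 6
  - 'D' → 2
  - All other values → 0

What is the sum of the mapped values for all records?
47

Step 1: Apply mapping to each record
Step 2: Count by status:
  'A': 3 records × 9 = 27
  'C': 2 records × 5 = 10
  'B': 1 records × 6 = 6
  'D': 2 records × 2 = 4
Step 3: Sum all mapped values = 47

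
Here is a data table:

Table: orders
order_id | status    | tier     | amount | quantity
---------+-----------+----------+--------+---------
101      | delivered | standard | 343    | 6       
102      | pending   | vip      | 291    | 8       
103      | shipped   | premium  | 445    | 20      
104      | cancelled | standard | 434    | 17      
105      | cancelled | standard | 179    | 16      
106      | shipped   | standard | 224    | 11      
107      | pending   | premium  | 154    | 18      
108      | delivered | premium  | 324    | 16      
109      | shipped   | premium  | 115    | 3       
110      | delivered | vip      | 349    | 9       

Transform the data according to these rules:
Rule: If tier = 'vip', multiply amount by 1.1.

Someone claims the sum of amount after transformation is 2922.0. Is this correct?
Yes, the result is correct.

Step 1: Calculate the correct sum after transformation
Step 2: Apply multiplier 1.1 to records where tier = 'vip'
Step 3: Correct result = 2922.0
Step 4: Claimed result = 2922.0
Step 5: 2922.0 = 2922.0 ✓
Conclusion: The claimed result is correct.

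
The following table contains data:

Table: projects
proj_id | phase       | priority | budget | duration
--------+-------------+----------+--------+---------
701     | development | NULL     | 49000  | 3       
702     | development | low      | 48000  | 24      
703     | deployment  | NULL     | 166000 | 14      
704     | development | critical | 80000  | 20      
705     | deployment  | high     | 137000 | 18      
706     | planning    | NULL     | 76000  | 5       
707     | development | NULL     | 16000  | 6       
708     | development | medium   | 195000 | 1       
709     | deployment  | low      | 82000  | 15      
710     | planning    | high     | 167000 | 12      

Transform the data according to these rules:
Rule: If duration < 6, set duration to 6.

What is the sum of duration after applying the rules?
127

Step 1: 3 records have duration < 6
Step 2: These records originally summed to 9
Step 3: After setting to minimum: 3 × 6 = 18
Step 4: Unaffected records sum: 109
Step 5: Final sum = 18 + 109 = 127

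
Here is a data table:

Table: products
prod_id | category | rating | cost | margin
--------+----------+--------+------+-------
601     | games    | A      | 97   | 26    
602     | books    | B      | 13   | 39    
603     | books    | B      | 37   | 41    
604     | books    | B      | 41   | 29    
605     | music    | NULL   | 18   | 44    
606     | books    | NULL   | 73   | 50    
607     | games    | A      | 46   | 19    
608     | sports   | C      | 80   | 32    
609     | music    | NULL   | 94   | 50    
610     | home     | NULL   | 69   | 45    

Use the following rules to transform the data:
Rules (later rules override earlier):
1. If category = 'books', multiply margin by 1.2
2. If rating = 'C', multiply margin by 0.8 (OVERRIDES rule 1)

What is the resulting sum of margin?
400.4

Step 1: Rule 2 takes priority for records with rating = 'C'
  - 1 records: 32 × 0.8 = 25.6
Step 2: Rule 1 applies to remaining records with category = 'books'
  - 4 records: 159 × 1.2 = 190.8
Step 3: Other records unchanged: 184
Step 4: Final sum = 25.6 + 190.8 + 184 = 400.4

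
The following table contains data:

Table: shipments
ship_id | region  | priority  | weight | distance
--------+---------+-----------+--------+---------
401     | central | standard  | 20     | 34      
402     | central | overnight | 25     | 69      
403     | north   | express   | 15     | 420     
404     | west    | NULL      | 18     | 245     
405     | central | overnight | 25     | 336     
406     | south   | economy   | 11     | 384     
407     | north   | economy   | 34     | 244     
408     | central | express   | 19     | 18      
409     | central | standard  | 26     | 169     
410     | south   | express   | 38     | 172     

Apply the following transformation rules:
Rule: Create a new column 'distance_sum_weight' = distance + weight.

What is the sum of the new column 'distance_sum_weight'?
2322

Step 1: For each record, compute distance + weight
Example calculations:
  34 + 20 = 54
  69 + 25 = 94
  420 + 15 = 435
  ...
Step 2: Sum all derived values
Step 3: Total = 2322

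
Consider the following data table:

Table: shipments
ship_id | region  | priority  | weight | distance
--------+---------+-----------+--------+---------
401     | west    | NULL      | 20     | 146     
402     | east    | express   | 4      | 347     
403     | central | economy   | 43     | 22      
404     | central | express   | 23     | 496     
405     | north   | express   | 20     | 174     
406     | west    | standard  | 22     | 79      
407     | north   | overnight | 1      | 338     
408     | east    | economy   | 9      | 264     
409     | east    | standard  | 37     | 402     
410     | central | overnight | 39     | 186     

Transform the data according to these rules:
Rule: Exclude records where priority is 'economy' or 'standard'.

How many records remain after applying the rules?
6

Step 1: Count records to exclude
  - 2 (economy) + 2 (standard) = 4 records
Step 2: Total records: 10
Step 3: Remaining = 10 - 4 = 6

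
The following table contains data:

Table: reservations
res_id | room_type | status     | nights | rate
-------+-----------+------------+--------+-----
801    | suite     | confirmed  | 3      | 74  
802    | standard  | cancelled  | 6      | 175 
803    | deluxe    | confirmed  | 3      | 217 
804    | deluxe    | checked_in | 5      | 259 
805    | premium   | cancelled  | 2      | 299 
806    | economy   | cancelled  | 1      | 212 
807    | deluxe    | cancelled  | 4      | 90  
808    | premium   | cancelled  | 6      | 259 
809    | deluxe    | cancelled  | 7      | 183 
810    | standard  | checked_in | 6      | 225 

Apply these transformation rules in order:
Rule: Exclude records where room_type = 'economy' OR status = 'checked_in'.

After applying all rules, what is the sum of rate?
1297

Step 1: Find records where room_type = 'economy' OR status = 'checked_in'
Step 2: 3 records match, summing to 696
Step 3: Original sum: 1993
Step 4: Remaining sum = 1993 - 696 = 1297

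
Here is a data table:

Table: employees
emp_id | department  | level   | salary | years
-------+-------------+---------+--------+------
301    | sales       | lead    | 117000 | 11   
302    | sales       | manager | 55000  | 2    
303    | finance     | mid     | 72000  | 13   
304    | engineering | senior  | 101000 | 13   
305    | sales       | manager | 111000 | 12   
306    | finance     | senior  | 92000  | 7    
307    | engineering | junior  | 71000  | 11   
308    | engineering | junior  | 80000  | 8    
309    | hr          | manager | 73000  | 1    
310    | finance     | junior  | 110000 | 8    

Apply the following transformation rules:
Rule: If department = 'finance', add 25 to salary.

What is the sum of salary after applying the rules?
882075

Step 1: Count records where department = 'finance': 3
Step 2: Total bonus added: 3 × 25 = 75
Step 3: Original sum of salary: 882000
Step 4: Final sum = 882000 + 75 = 882075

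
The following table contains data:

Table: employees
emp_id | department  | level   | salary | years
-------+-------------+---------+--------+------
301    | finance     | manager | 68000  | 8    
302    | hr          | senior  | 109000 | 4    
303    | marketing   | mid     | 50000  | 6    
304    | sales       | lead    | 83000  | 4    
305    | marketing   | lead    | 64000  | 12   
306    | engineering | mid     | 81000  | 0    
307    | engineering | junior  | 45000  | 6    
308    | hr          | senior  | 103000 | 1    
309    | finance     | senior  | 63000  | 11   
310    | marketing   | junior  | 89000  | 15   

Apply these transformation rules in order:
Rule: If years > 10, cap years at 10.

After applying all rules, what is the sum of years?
59

Step 1: 3 records have years > 10
Step 2: These records originally summed to 38
Step 3: After capping: 3 × 10 = 30
Step 4: Unaffected records sum: 29
Step 5: Final sum = 30 + 29 = 59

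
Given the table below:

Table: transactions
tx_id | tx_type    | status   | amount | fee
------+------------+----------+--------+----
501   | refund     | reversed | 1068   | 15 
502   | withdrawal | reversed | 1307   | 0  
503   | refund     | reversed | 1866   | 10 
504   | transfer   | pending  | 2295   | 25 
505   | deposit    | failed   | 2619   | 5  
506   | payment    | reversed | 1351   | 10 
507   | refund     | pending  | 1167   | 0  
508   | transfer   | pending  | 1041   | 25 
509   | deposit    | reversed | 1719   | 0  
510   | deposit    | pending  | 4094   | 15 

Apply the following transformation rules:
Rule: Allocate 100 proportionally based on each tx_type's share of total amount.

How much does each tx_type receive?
deposit: 45.51, payment: 7.29, refund: 22.14, transfer: 18.01, withdrawal: 7.05

Step 1: Calculate total amount = 18527
Step 2: Calculate each tx_type's proportion:
  deposit: 8432/18527 = 45.51% → 45.51
  payment: 1351/18527 = 7.29% → 7.29
  refund: 4101/18527 = 22.14% → 22.14
  transfer: 3336/18527 = 18.01% → 18.01
  withdrawal: 1307/18527 = 7.05% → 7.05
Step 3: Verify: sum of allocations ≈ 100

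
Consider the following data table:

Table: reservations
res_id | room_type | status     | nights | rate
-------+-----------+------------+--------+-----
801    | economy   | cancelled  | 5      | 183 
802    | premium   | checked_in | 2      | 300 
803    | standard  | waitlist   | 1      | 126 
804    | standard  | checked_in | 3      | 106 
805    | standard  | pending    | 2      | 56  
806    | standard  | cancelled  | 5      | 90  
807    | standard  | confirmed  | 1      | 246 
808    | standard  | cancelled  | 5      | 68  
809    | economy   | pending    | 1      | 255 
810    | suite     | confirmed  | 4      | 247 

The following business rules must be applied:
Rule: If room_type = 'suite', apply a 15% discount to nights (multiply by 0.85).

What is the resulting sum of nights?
28.4

Step 1: Records with room_type = 'suite' have total nights = 4
Step 2: Apply multiplier: 4 × 0.85 = 3.4
Step 3: Other records total: 25
Step 4: Final sum = 3.4 + 25 = 28.4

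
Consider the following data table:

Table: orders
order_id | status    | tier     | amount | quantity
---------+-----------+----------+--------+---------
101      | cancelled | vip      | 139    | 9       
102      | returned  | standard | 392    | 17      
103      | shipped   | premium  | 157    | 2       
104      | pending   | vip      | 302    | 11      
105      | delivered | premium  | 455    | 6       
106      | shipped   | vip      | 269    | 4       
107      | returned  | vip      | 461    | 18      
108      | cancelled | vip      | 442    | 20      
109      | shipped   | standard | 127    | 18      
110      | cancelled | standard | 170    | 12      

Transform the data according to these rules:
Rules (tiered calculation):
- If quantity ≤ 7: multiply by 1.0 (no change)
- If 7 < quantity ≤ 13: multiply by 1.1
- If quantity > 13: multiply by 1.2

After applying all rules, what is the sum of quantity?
134.8

Step 1: Tier 1 (quantity ≤ 7): 3 records, sum = 12 × 1.0 = 12.0
Step 2: Tier 2 (7 < quantity ≤ 13): 3 records, sum = 32 × 1.1 = 35.2
Step 3: Tier 3 (quantity > 13): 4 records, sum = 73 × 1.2 = 87.6
Step 4: Final sum = 12.0 + 35.2 + 87.6 = 134.8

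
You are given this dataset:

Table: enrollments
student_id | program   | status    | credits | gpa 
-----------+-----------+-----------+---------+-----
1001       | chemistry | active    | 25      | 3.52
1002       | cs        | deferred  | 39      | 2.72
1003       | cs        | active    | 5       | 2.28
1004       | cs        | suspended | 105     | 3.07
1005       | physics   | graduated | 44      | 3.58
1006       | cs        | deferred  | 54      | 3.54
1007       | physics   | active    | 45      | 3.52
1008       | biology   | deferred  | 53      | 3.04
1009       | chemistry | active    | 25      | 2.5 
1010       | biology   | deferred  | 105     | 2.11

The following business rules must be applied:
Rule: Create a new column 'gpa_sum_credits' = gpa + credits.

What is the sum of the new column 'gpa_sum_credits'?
529.88

Step 1: For each record, compute gpa + credits
Example calculations:
  3.52 + 25 = 28.52
  2.72 + 39 = 41.72
  2.28 + 5 = 7.28
  ...
Step 2: Sum all derived values
Step 3: Total = 529.88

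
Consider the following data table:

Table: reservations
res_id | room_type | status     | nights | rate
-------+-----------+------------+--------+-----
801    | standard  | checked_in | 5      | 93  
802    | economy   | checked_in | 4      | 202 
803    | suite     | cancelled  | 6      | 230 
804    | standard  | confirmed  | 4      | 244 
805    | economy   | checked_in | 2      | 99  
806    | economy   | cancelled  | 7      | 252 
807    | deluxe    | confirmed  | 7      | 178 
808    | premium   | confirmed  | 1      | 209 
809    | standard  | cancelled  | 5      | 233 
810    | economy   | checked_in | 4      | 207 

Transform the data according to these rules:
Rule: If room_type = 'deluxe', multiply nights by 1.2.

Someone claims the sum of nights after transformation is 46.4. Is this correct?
Yes, the result is correct.

Step 1: Calculate the correct sum after transformation
Step 2: Apply multiplier 1.2 to records where room_type = 'deluxe'
Step 3: Correct result = 46.4
Step 4: Claimed result = 46.4
Step 5: 46.4 = 46.4 ✓
Conclusion: The claimed result is correct.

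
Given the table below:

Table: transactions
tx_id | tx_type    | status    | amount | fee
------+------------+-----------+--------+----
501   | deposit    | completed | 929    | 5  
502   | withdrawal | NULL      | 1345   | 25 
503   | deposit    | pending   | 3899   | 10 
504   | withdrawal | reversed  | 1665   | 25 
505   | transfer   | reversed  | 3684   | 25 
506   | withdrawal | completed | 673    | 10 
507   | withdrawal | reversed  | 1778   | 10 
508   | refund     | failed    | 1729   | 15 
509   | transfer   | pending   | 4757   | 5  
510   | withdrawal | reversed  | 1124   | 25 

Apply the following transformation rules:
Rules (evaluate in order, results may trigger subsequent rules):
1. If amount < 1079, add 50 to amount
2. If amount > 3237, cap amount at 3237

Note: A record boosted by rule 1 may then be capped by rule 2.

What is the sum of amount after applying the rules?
19054

Step 1: Apply rule 1 to records with amount < 1079
  - 2 records get bonus of 50
  - Of these, 0 records then exceed 3237 and get capped
Step 2: Apply rule 2 to records with amount > 3237
  - 3 records (original) are capped
Step 3: Calculate final sum = 19054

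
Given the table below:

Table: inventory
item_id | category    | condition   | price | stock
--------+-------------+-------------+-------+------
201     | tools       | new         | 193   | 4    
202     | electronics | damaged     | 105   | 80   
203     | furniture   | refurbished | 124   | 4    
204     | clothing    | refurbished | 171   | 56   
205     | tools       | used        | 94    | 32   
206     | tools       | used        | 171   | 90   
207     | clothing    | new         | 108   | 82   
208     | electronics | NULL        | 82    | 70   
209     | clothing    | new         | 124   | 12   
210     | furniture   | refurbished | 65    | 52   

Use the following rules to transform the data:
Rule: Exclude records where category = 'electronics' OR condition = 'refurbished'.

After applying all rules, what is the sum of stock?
220

Step 1: Find records where category = 'electronics' OR condition = 'refurbished'
Step 2: 5 records match, summing to 262
Step 3: Original sum: 482
Step 4: Remaining sum = 482 - 262 = 220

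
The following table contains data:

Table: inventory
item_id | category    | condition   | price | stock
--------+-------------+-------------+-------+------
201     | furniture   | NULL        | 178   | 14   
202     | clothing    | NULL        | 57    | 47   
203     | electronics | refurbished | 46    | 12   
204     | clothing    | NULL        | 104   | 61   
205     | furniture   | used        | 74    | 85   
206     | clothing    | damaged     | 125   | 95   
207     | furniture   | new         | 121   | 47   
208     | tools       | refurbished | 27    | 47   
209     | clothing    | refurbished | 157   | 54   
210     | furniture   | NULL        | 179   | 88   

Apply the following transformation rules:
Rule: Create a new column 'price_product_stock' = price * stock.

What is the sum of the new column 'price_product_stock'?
61418

Step 1: For each record, compute price * stock
Example calculations:
  178 * 14 = 2492
  57 * 47 = 2679
  46 * 12 = 552
  ...
Step 2: Sum all derived values
Step 3: Total = 61418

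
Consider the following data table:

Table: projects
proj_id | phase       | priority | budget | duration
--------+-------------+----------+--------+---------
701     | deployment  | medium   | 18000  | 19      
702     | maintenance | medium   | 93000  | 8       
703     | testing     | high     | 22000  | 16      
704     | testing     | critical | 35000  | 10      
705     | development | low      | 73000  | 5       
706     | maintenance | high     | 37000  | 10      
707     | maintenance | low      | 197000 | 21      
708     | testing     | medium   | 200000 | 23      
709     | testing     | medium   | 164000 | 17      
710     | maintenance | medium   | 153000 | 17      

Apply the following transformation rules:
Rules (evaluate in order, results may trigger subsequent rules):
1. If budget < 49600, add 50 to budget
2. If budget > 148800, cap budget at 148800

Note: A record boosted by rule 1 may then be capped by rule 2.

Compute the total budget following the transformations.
873400

Step 1: Apply rule 1 to records with budget < 49600
  - 4 records get bonus of 50
  - Of these, 0 records then exceed 148800 and get capped
Step 2: Apply rule 2 to records with budget > 148800
  - 4 records (original) are capped
Step 3: Calculate final sum = 873400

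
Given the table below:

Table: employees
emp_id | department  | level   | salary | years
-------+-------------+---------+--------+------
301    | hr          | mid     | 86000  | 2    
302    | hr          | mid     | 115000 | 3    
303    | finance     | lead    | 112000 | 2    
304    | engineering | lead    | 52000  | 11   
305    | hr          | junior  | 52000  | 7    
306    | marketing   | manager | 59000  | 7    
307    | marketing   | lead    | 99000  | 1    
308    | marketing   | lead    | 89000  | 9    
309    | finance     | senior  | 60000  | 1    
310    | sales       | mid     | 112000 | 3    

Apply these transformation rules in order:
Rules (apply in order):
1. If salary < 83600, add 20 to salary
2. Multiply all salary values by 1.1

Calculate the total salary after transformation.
919688.0

Step 1: Apply Rule 1 - Add 20 to records with salary < 83600
  - 4 records affected: 223000 + (4 × 20) = 223080
  - Unaffected records: 613000
  - Sum after Rule 1: 836080
Step 2: Apply Rule 2 - Multiply all by 1.1
  - 836080 × 1.1 = 919688.0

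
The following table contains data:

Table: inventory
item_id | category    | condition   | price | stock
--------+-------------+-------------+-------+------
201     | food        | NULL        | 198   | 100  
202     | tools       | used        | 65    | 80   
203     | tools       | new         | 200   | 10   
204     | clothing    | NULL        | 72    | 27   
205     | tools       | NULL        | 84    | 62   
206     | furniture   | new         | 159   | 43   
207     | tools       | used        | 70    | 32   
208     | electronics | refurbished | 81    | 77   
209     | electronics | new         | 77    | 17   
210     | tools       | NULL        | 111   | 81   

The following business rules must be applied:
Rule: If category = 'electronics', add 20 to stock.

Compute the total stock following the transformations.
569

Step 1: Count records where category = 'electronics': 2
Step 2: Total bonus added: 2 × 20 = 40
Step 3: Original sum of stock: 529
Step 4: Final sum = 529 + 40 = 569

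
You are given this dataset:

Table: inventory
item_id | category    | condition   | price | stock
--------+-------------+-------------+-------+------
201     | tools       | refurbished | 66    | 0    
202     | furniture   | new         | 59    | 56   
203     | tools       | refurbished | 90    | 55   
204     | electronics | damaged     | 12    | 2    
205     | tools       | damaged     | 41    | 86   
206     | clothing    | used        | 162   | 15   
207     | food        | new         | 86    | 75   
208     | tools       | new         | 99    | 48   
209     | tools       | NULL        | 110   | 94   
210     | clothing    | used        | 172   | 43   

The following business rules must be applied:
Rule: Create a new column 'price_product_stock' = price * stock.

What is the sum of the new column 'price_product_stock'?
43172

Step 1: For each record, compute price * stock
Example calculations:
  66 * 0 = 0
  59 * 56 = 3304
  90 * 55 = 4950
  ...
Step 2: Sum all derived values
Step 3: Total = 43172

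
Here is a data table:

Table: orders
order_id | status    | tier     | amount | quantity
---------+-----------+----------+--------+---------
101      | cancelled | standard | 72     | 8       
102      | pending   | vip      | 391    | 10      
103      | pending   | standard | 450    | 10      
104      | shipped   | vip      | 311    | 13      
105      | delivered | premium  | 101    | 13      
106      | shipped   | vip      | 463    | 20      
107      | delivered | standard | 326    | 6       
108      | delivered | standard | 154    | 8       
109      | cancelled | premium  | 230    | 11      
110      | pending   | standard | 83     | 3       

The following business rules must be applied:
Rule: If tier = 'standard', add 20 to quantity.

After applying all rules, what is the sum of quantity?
202

Step 1: Count records where tier = 'standard': 5
Step 2: Total bonus added: 5 × 20 = 100
Step 3: Original sum of quantity: 102
Step 4: Final sum = 102 + 100 = 202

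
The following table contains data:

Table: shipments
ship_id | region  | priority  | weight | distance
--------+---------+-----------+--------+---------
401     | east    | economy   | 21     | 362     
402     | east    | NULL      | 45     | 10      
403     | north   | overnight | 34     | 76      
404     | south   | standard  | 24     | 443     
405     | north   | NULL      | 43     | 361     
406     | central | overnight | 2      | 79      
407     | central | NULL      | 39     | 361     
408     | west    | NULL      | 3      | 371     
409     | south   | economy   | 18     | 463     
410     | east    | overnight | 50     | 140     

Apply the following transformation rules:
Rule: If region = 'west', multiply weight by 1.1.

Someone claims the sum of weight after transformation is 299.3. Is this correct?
No, the correct result is 279.3.

Step 1: Calculate the correct sum after transformation
Step 2: Apply multiplier 1.1 to records where region = 'west'
Step 3: Correct result = 279.3
Step 4: Claimed result = 299.3
Step 5: 279.3 ≠ 299.3
Conclusion: The claimed result is incorrect. The correct answer is 279.3.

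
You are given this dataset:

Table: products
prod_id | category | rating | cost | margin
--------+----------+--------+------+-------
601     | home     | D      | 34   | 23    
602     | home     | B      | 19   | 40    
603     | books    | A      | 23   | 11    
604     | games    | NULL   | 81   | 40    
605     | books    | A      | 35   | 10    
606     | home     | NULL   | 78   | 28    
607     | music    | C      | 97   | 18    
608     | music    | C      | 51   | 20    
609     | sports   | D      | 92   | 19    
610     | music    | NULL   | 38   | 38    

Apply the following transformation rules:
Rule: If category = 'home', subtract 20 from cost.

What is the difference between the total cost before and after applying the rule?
60

Step 1: Original sum of cost = 548
Step 2: 3 records have category = 'home'
Step 3: Each affected record changes by -20
Step 4: Total change = 3 × -20 = -60
Step 5: New sum = 548 + -60 = 488
Step 6: Difference = |488 - 548| = 60
        (Sum decreased by 60)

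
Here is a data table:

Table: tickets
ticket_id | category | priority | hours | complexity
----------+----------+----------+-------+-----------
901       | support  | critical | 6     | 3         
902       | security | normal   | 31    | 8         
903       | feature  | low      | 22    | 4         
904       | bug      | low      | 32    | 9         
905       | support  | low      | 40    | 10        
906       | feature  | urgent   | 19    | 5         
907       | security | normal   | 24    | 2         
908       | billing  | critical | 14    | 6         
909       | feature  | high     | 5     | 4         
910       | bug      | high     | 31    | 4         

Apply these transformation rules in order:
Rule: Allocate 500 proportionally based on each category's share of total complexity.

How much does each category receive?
billing: 54.55, bug: 118.18, feature: 118.18, security: 90.91, support: 118.18

Step 1: Calculate total complexity = 55
Step 2: Calculate each category's proportion:
  billing: 6/55 = 10.91% → 54.55
  bug: 13/55 = 23.64% → 118.18
  feature: 13/55 = 23.64% → 118.18
  security: 10/55 = 18.18% → 90.91
  support: 13/55 = 23.64% → 118.18
Step 3: Verify: sum of allocations ≈ 500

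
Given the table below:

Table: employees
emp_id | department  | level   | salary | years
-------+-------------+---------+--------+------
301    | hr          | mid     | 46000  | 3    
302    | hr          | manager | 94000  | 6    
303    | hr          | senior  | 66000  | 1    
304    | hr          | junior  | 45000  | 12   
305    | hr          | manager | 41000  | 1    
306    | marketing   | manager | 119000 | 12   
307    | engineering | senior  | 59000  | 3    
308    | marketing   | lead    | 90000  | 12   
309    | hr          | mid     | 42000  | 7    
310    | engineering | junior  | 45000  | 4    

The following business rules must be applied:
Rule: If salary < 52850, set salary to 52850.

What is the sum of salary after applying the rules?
692250

Step 1: 5 records have salary < 52850
Step 2: These records originally summed to 219000
Step 3: After setting to minimum: 5 × 52850 = 264250
Step 4: Unaffected records sum: 428000
Step 5: Final sum = 264250 + 428000 = 692250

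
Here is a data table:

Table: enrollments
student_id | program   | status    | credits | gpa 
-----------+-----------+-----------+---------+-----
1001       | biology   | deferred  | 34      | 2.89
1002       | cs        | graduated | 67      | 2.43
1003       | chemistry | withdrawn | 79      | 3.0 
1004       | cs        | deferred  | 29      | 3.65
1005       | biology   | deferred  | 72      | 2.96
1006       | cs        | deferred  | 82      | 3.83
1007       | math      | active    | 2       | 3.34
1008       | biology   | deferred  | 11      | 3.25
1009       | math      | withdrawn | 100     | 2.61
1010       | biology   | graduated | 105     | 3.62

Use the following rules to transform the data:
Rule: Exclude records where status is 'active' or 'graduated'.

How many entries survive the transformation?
7

Step 1: Count records to exclude
  - 1 (active) + 2 (graduated) = 3 records
Step 2: Total records: 10
Step 3: Remaining = 10 - 3 = 7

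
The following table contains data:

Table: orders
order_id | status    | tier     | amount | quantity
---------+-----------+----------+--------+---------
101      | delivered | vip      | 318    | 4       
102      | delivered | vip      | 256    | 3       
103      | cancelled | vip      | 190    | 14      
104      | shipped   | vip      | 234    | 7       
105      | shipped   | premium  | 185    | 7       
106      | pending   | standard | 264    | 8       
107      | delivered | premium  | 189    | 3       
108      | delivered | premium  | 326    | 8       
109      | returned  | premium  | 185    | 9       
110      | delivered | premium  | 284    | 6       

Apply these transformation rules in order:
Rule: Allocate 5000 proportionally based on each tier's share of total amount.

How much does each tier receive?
premium: 2404.36, standard: 542.99, vip: 2052.65

Step 1: Calculate total amount = 2431
Step 2: Calculate each tier's proportion:
  premium: 1169/2431 = 48.09% → 2404.36
  standard: 264/2431 = 10.86% → 542.99
  vip: 998/2431 = 41.05% → 2052.65
Step 3: Verify: sum of allocations ≈ 5000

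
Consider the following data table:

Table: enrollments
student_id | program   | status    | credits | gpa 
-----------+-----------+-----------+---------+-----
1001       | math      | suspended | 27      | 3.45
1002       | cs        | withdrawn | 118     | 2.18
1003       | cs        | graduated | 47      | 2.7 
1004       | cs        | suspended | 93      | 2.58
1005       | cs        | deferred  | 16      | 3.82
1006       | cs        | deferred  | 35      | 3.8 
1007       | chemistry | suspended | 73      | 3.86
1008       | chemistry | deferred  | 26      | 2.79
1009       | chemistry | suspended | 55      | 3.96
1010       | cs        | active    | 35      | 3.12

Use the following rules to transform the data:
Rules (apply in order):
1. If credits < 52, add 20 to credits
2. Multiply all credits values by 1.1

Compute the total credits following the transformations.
709.5

Step 1: Apply Rule 1 - Add 20 to records with credits < 52
  - 6 records affected: 186 + (6 × 20) = 306
  - Unaffected records: 339
  - Sum after Rule 1: 645
Step 2: Apply Rule 2 - Multiply all by 1.1
  - 645 × 1.1 = 709.5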